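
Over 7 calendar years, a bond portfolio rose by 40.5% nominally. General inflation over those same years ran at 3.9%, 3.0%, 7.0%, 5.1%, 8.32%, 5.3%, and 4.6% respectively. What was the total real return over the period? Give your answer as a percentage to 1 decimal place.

-2.1%

Cumulative inflation factor: 1.039 × 1.030 × 1.070 × 1.051 × 1.0832 × 1.053 × 1.046 ≈ 1.43585.
Nominal growth factor: 1.40500. Real growth factor = 1.40500 / 1.43585 ≈ 0.97852.
Total real return ≈ -2.1483%.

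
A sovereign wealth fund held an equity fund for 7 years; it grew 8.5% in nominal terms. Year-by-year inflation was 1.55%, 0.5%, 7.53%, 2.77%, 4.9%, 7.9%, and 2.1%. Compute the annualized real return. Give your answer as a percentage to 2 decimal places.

-2.59%

Cumulative inflation factor: 1.0155 × 1.005 × 1.0753 × 1.0277 × 1.049 × 1.079 × 1.021 ≈ 1.30336.
Nominal growth factor: 1.08500. Real growth factor = 1.08500 / 1.30336 ≈ 0.83246.
Annualized: 0.83246^(1/7) − 1 ≈ -0.02586.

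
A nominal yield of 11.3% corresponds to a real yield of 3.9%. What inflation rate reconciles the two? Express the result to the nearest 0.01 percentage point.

From (1+r_nom) = (1+r_real)(1+π), we get 1+π = (1 + 11.3%)/(1 + 3.9%) = 1.113/1.039 ≈ 1.07122.
So π ≈ 7.1222%.

7.12%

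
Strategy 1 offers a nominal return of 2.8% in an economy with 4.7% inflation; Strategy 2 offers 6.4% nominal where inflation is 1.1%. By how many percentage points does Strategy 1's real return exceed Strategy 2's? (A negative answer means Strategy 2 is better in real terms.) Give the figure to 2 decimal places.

-7.06

Strategy 1 real return: 1.028/1.047 − 1 = -1.815%.
Strategy 2 real return: 1.064/1.011 − 1 = 5.242%.
Difference: -1.815 − 5.242 = -7.057 pp.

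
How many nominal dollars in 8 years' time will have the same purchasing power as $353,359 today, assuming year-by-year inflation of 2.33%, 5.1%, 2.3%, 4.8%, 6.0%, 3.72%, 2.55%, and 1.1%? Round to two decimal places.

Cumulative price-level factor: 1.0233 × 1.051 × 1.023 × 1.048 × 1.060 × 1.0372 × 1.0255 × 1.011 ≈ 1.3143099634.
The nominal amount required is $353,359 scaled up by that factor.

$464,423.25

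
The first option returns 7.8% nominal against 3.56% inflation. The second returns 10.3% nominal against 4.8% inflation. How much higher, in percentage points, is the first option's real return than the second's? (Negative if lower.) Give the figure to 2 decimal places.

The first option real return: 1.078/1.0356 − 1 = 4.094%.
The second real return: 1.103/1.048 − 1 = 5.248%.
Difference: 4.094 − 5.248 = -1.154 pp.

-1.15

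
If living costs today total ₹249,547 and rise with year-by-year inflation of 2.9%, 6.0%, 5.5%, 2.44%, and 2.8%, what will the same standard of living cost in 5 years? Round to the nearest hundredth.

Cumulative price-level factor: 1.029 × 1.060 × 1.055 × 1.0244 × 1.028 ≈ 1.2118151679.
Multiplying ₹249,547 by the price-level factor gives the future nominal sum.

₹302,404.84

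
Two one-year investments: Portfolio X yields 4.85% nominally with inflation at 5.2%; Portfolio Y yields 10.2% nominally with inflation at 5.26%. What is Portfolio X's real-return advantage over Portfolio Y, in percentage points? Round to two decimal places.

Portfolio X real return: 1.0485/1.052 − 1 = -0.333%.
Portfolio Y real return: 1.102/1.0526 − 1 = 4.693%.
Difference: -0.333 − 4.693 = -5.026 pp.

-5.03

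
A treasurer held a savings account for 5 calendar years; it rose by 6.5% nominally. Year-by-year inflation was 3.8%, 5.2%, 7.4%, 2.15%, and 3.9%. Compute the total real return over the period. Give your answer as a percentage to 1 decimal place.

Cumulative inflation factor: 1.038 × 1.052 × 1.074 × 1.0215 × 1.039 ≈ 1.24472.
Nominal growth factor: 1.06500. Real growth factor = 1.06500 / 1.24472 ≈ 0.85561.
Total real return ≈ -14.4385%.

-14.4%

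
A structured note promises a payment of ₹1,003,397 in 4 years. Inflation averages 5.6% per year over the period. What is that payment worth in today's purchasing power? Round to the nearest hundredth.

Price-level factor over 4 years: (1 + 5.6%)^4 ≈ 1.2435282985.
Purchasing power today: ₹1,003,397 divided by that factor.

₹806,895.19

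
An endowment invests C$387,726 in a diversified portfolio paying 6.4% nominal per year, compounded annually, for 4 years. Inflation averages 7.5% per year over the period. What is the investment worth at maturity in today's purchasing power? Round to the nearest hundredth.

Nominal value at maturity: C$387,726 × (1 + 6.4%)^4 ≈ C$496,925.68.
Price-level factor over 4 years: (1 + 7.5%)^4 ≈ 1.3354691406.
Dividing the nominal maturity value by the price-level factor gives the value in today's money.

C$372,098.21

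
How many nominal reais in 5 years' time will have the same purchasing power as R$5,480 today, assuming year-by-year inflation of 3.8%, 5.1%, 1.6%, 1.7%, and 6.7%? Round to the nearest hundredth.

Cumulative price-level factor: 1.038 × 1.051 × 1.016 × 1.017 × 1.067 ≈ 1.2027604803.
The nominal amount required is R$5,480 scaled up by that factor.

R$6,591.13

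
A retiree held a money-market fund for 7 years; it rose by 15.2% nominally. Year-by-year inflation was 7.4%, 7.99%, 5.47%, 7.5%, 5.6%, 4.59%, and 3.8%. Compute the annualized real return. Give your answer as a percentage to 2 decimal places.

Cumulative inflation factor: 1.074 × 1.0799 × 1.0547 × 1.075 × 1.056 × 1.0459 × 1.038 ≈ 1.50757.
Nominal growth factor: 1.15200. Real growth factor = 1.15200 / 1.50757 ≈ 0.76415.
Annualized: 0.76415^(1/7) − 1 ≈ -0.03770.

-3.77%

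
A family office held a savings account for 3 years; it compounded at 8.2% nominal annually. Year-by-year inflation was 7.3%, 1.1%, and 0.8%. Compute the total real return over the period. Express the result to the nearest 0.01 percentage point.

Cumulative inflation factor: 1.073 × 1.011 × 1.008 ≈ 1.09348.
Nominal growth factor: 1.26672. Real growth factor = 1.26672 / 1.09348 ≈ 1.15843.
Total real return ≈ 15.8432%.

15.84%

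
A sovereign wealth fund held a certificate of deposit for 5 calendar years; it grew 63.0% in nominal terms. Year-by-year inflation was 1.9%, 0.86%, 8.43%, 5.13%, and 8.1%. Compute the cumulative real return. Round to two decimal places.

Cumulative inflation factor: 1.019 × 1.0086 × 1.0843 × 1.0513 × 1.081 ≈ 1.26647.
Nominal growth factor: 1.63000. Real growth factor = 1.63000 / 1.26647 ≈ 1.28704.
Total real return ≈ 28.7042%.

28.70%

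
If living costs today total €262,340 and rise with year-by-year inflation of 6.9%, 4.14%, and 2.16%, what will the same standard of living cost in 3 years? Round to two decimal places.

€298,360.05

Cumulative price-level factor: 1.069 × 1.0414 × 1.0216 ≈ 1.1373029426.
Multiplying €262,340 by the price-level factor gives the future nominal sum.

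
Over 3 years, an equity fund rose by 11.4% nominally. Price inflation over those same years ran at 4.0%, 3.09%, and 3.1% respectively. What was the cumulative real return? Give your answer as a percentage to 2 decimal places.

0.78%

Cumulative inflation factor: 1.040 × 1.0309 × 1.031 ≈ 1.10537.
Nominal growth factor: 1.11400. Real growth factor = 1.11400 / 1.10537 ≈ 1.00781.
Total real return ≈ 0.7805%.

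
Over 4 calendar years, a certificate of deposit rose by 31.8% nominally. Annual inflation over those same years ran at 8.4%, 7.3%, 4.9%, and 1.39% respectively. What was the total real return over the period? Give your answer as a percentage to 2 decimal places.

Cumulative inflation factor: 1.084 × 1.073 × 1.049 × 1.0139 ≈ 1.23709.
Nominal growth factor: 1.31800. Real growth factor = 1.31800 / 1.23709 ≈ 1.06541.
Total real return ≈ 6.5408%.

6.54%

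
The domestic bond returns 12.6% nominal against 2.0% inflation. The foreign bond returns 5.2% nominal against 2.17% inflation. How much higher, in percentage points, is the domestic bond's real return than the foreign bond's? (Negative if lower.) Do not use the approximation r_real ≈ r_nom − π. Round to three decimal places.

The domestic bond real return: 1.126/1.020 − 1 = 10.3922%.
The foreign bond real return: 1.052/1.0217 − 1 = 2.9656%.
Difference: 10.3922 − 2.9656 = 7.4266 pp.

7.427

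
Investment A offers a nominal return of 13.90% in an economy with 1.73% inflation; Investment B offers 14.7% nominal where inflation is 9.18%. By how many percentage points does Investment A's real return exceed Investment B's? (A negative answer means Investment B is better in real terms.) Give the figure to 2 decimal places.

6.91

Investment A real return: 1.1390/1.0173 − 1 = 11.963%.
Investment B real return: 1.147/1.0918 − 1 = 5.056%.
Difference: 11.963 − 5.056 = 6.907 pp.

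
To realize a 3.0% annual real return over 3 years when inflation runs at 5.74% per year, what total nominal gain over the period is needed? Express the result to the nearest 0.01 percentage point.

Required annual nominal rate: (1+3.0%)(1+5.74%) − 1 = 8.9122%.
Cumulative over 3 years: (1 + 0.089122)^3 − 1 ≈ 0.29190.

29.19%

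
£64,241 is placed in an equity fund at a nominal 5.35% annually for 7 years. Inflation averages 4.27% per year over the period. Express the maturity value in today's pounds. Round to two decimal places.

£69,045.99

Nominal value at maturity: £64,241 × (1 + 5.35%)^7 ≈ £92,523.93.
Price-level factor over 7 years: (1 + 4.27%)^7 ≈ 1.3400333741.
Dividing the nominal maturity value by the price-level factor gives the value in today's money.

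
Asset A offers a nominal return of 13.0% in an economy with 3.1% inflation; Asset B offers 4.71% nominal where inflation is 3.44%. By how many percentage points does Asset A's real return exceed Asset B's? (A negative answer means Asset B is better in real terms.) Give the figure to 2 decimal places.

8.37

Asset A real return: 1.130/1.031 − 1 = 9.602%.
Asset B real return: 1.0471/1.0344 − 1 = 1.228%.
Difference: 9.602 − 1.228 = 8.374 pp.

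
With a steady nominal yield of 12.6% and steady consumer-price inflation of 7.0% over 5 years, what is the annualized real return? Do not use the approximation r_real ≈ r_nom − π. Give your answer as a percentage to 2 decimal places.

5.23%

With constant rates the annual real return is the same each year: (1+12.6%)/(1+7.0%) − 1 = 0.05234.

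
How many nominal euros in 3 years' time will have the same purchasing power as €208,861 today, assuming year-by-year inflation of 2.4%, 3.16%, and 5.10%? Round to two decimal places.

€231,884.31

Cumulative price-level factor: 1.024 × 1.0316 × 1.0510 = 1.1102326784.
The nominal amount required is €208,861 scaled up by that factor.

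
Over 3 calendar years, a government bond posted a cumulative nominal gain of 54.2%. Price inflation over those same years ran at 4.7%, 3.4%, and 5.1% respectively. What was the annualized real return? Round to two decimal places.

Cumulative inflation factor: 1.047 × 1.034 × 1.051 ≈ 1.13781.
Nominal growth factor: 1.54200. Real growth factor = 1.54200 / 1.13781 ≈ 1.35523.
Annualized: 1.35523^(1/3) − 1 ≈ 0.10664.

10.66%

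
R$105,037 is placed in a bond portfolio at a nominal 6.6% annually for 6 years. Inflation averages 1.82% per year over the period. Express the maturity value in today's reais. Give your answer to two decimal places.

Nominal value at maturity: R$105,037 × (1 + 6.6%)^6 ≈ R$154,129.42.
Price-level factor over 6 years: (1 + 1.82%)^6 ≈ 1.1142908292.
Dividing the nominal maturity value by the price-level factor gives the value in today's money.

R$138,320.64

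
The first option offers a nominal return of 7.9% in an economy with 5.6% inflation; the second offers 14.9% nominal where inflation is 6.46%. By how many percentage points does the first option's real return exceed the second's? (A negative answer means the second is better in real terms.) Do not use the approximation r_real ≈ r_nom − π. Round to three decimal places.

The first option real return: 1.079/1.056 − 1 = 2.1780%.
The second real return: 1.149/1.0646 − 1 = 7.9279%.
Difference: 2.1780 − 7.9279 = -5.7499 pp.

-5.750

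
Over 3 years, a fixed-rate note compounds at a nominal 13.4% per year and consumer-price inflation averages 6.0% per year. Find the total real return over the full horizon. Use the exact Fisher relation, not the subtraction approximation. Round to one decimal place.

22.4%

The annual real rate is (1+13.4%)/(1+6.0%) − 1 = 6.9811%.
Compounded over 3 years: (1 + 0.069811)^3 − 1 ≈ 0.22440.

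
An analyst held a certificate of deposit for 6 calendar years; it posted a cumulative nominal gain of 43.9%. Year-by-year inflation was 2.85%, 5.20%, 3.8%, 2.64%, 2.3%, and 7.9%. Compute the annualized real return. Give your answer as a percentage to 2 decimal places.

2.07%

Cumulative inflation factor: 1.0285 × 1.0520 × 1.038 × 1.0264 × 1.023 × 1.079 ≈ 1.27242.
Nominal growth factor: 1.43900. Real growth factor = 1.43900 / 1.27242 ≈ 1.13091.
Annualized: 1.13091^(1/6) − 1 ≈ 0.02072.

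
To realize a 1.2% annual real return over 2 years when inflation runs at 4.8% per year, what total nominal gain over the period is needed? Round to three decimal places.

12.482%

Required annual nominal rate: (1+1.2%)(1+4.8%) − 1 = 6.0576%.
Cumulative over 2 years: (1 + 0.060576)^2 − 1 ≈ 0.12482.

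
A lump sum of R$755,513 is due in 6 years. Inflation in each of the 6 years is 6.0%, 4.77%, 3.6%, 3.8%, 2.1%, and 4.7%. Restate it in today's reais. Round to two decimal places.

Price-level factor over 6 years: 1.060 × 1.0477 × 1.036 × 1.038 × 1.021 × 1.047 ≈ 1.2766514471.
Purchasing power today: R$755,513 divided by that factor.

R$591,792.69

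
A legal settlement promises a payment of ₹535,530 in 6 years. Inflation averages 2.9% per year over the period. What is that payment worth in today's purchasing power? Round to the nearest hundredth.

₹451,119.45

Price-level factor over 6 years: (1 + 2.9%)^6 ≈ 1.1871135129.
Purchasing power today: ₹535,530 divided by that factor.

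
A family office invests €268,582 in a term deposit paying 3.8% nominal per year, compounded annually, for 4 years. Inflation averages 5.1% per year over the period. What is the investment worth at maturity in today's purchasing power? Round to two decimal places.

€255,537.98

Nominal value at maturity: €268,582 × (1 + 3.8%)^4 ≈ €311,792.97.
Price-level factor over 4 years: (1 + 5.1%)^4 ≈ 1.2201433692.
The maturity value deflated by that factor is the answer in today's purchasing power.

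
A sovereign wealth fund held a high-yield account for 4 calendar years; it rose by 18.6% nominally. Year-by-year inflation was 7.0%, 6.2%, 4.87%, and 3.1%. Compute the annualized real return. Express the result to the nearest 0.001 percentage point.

-0.879%

Cumulative inflation factor: 1.070 × 1.062 × 1.0487 × 1.031 ≈ 1.22862.
Nominal growth factor: 1.18600. Real growth factor = 1.18600 / 1.22862 ≈ 0.96531.
Annualized: 0.96531^(1/4) − 1 ≈ -0.00879.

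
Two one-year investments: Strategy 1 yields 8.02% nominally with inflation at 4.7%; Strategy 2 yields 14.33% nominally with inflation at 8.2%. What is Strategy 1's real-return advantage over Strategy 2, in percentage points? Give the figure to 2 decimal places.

-2.49

Strategy 1 real return: 1.0802/1.047 − 1 = 3.171%.
Strategy 2 real return: 1.1433/1.082 − 1 = 5.665%.
Difference: 3.171 − 5.665 = -2.494 pp.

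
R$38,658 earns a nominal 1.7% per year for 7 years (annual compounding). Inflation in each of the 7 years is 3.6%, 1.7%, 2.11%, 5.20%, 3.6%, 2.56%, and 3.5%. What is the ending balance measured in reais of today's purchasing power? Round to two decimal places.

R$34,949.68

Nominal value at maturity: R$38,658 × (1 + 1.7%)^7 ≈ R$43,499.68.
Price-level factor over 7 years: 1.036 × 1.017 × 1.0211 × 1.0520 × 1.036 × 1.0256 × 1.035 ≈ 1.2446373851.
The maturity value deflated by that factor is the answer in today's purchasing power.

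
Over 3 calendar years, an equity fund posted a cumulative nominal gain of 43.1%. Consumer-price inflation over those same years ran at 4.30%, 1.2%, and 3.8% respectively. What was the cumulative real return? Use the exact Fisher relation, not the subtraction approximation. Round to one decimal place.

Cumulative inflation factor: 1.0430 × 1.012 × 1.038 ≈ 1.09563.
Nominal growth factor: 1.43100. Real growth factor = 1.43100 / 1.09563 ≈ 1.30610.
Total real return ≈ 30.6103%.

30.6%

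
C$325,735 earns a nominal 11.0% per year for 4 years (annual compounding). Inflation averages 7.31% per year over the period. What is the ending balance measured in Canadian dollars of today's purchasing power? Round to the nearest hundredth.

C$372,902.73

Nominal value at maturity: C$325,735 × (1 + 11.0%)^4 ≈ C$494,488.67.
Price-level factor over 4 years: (1 + 7.31%)^4 ≈ 1.3260526857.
The maturity value deflated by that factor is the answer in today's purchasing power.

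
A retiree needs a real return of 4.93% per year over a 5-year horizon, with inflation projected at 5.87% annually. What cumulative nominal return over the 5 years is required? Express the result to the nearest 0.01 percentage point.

Required annual nominal rate: (1+4.93%)(1+5.87%) − 1 = 11.089391%.
Cumulative over 5 years: (1 + 0.11089391)^5 − 1 ≈ 0.69185.

69.19%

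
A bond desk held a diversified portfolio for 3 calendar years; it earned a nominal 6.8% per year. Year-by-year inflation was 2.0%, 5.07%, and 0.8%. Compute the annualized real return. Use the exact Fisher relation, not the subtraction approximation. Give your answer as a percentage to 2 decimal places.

4.09%

Cumulative inflation factor: 1.020 × 1.0507 × 1.008 ≈ 1.08029.
Nominal growth factor: 1.21819. Real growth factor = 1.21819 / 1.08029 ≈ 1.12765.
Annualized: 1.12765^(1/3) − 1 ≈ 0.04086.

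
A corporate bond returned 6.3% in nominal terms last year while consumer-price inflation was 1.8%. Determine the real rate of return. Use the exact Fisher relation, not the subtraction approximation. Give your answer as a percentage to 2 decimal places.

4.42%

Real return via the Fisher equation: (1 + 6.3%)/(1 + 1.8%) − 1 = 1.063/1.018 − 1 ≈ 0.04420.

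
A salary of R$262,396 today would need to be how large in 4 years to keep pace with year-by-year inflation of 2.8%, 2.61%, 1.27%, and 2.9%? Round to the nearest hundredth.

R$288,427.19

Cumulative price-level factor: 1.028 × 1.0261 × 1.0127 × 1.029 ≈ 1.0992057385.
Multiplying R$262,396 by the price-level factor gives the future nominal sum.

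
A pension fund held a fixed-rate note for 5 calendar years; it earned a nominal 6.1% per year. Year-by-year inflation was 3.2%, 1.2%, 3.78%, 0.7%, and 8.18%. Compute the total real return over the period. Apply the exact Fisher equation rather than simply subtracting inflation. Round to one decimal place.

13.9%

Cumulative inflation factor: 1.032 × 1.012 × 1.0378 × 1.007 × 1.0818 ≈ 1.18073.
Nominal growth factor: 1.34455. Real growth factor = 1.34455 / 1.18073 ≈ 1.13875.
Total real return ≈ 13.8745%.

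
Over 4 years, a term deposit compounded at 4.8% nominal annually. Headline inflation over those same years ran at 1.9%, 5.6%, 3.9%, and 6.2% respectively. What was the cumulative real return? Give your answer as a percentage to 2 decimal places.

1.59%

Cumulative inflation factor: 1.019 × 1.056 × 1.039 × 1.062 ≈ 1.18735.
Nominal growth factor: 1.20627. Real growth factor = 1.20627 / 1.18735 ≈ 1.01594.
Total real return ≈ 1.5937%.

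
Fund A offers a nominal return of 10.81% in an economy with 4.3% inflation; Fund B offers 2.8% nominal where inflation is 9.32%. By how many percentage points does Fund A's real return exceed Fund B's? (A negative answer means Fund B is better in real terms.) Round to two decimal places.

12.21

Fund A real return: 1.1081/1.043 − 1 = 6.242%.
Fund B real return: 1.028/1.0932 − 1 = -5.964%.
Difference: 6.242 − (-5.964) = 12.206 pp.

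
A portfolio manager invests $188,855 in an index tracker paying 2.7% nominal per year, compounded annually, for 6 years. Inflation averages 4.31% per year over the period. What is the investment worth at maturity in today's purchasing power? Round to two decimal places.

$172,026.55

Nominal value at maturity: $188,855 × (1 + 2.7%)^6 ≈ $221,590.51.
Price-level factor over 6 years: (1 + 4.31%)^6 ≈ 1.2881180693.
Dividing the nominal maturity value by the price-level factor gives the value in today's money.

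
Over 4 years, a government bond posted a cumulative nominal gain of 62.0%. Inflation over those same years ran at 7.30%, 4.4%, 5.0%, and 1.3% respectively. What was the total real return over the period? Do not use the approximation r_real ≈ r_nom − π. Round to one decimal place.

Cumulative inflation factor: 1.0730 × 1.044 × 1.050 × 1.013 ≈ 1.19151.
Nominal growth factor: 1.62000. Real growth factor = 1.62000 / 1.19151 ≈ 1.35962.
Total real return ≈ 35.9615%.

36.0%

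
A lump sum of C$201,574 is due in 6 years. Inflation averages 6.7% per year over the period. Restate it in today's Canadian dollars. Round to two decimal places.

Price-level factor over 6 years: (1 + 6.7%)^6 ≈ 1.4756607180.
Purchasing power today: C$201,574 divided by that factor.

C$136,599.15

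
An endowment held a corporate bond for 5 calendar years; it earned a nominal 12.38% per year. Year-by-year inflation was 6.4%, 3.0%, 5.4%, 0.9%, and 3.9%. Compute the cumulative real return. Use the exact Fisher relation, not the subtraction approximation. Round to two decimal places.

48.02%

Cumulative inflation factor: 1.064 × 1.030 × 1.054 × 1.009 × 1.039 ≈ 1.21095.
Nominal growth factor: 1.79244. Real growth factor = 1.79244 / 1.21095 ≈ 1.48020.
Total real return ≈ 48.0195%.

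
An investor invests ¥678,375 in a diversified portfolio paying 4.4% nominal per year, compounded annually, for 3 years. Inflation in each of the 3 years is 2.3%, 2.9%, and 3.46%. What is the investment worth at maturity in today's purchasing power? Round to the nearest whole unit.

¥708,774

Nominal value at maturity: ¥678,375 × (1 + 4.4%)^3 ≈ ¥771,918.
Price-level factor over 3 years: 1.023 × 1.029 × 1.0346 = 1.0890892782.
The maturity value deflated by that factor is the answer in today's purchasing power.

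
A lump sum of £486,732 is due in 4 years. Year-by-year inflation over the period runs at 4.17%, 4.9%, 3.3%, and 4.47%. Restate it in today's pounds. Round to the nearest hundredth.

£412,743.11

Price-level factor over 4 years: 1.0417 × 1.049 × 1.033 × 1.0447 ≈ 1.1792613601.
Purchasing power today: £486,732 divided by that factor.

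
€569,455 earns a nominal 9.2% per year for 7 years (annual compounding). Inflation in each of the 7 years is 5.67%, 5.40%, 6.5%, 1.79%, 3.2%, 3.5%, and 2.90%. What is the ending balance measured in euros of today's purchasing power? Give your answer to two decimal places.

Nominal value at maturity: €569,455 × (1 + 9.2%)^7 ≈ €1,054,430.30.
Price-level factor over 7 years: 1.0567 × 1.0540 × 1.065 × 1.0179 × 1.032 × 1.035 × 1.0290 ≈ 1.3270352595.
Dividing the nominal maturity value by the price-level factor gives the value in today's money.

€794,575.95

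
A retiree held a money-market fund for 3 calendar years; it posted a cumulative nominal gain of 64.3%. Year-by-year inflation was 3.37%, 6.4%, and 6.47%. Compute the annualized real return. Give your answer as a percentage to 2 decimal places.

Cumulative inflation factor: 1.0337 × 1.064 × 1.0647 ≈ 1.17102.
Nominal growth factor: 1.64300. Real growth factor = 1.64300 / 1.17102 ≈ 1.40305.
Annualized: 1.40305^(1/3) − 1 ≈ 0.11950.

11.95%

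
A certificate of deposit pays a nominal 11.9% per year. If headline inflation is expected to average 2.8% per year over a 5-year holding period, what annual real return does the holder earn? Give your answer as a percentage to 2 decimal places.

With constant rates the annual real return is the same each year: (1+11.9%)/(1+2.8%) − 1 = 0.08852.

8.85%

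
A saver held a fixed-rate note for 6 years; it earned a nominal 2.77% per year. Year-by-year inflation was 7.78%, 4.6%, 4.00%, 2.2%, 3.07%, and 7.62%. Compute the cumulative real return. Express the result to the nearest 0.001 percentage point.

-11.362%

Cumulative inflation factor: 1.0778 × 1.046 × 1.0400 × 1.022 × 1.0307 × 1.0762 ≈ 1.32917.
Nominal growth factor: 1.17814. Real growth factor = 1.17814 / 1.32917 ≈ 0.88638.
Total real return ≈ -11.3622%.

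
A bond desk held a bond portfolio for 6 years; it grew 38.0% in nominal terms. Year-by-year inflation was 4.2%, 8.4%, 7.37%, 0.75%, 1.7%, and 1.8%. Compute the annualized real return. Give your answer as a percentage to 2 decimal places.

1.46%

Cumulative inflation factor: 1.042 × 1.084 × 1.0737 × 1.0075 × 1.017 × 1.018 ≈ 1.26501.
Nominal growth factor: 1.38000. Real growth factor = 1.38000 / 1.26501 ≈ 1.09090.
Annualized: 1.09090^(1/6) − 1 ≈ 0.01461.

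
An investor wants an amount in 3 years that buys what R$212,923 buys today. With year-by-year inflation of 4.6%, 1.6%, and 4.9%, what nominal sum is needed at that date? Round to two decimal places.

R$237,368.70

Cumulative price-level factor: 1.046 × 1.016 × 1.049 = 1.114810064.
The nominal amount required is R$212,923 scaled up by that factor.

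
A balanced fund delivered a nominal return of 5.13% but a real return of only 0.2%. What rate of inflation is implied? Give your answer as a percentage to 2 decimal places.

From (1+r_nom) = (1+r_real)(1+π), we get 1+π = (1 + 5.13%)/(1 + 0.2%) = 1.0513/1.002 ≈ 1.04920.
So π ≈ 4.9202%.

4.92%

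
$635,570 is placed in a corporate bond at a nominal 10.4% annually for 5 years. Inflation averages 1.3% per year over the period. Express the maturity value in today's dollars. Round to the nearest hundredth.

Nominal value at maturity: $635,570 × (1 + 10.4%)^5 ≈ $1,042,338.45.
Price-level factor over 5 years: (1 + 1.3%)^5 ≈ 1.0667121132.
The maturity value deflated by that factor is the answer in today's purchasing power.

$977,150.66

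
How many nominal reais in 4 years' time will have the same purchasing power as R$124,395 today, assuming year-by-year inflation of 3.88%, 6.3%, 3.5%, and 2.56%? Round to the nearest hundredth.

Cumulative price-level factor: 1.0388 × 1.063 × 1.035 × 1.0256 ≈ 1.1721510136.
Multiplying R$124,395 by the price-level factor gives the future nominal sum.

R$145,809.73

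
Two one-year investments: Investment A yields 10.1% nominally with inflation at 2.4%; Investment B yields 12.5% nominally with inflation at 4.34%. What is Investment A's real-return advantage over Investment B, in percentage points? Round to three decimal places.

Investment A real return: 1.101/1.024 − 1 = 7.5195%.
Investment B real return: 1.125/1.0434 − 1 = 7.8206%.
Difference: 7.5195 − 7.8206 = -0.3011 pp.

-0.301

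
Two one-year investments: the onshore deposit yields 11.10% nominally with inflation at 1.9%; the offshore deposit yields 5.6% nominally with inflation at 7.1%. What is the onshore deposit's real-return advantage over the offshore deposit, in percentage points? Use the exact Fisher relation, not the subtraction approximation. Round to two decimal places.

The onshore deposit real return: 1.1110/1.019 − 1 = 9.028%.
The offshore deposit real return: 1.056/1.071 − 1 = -1.401%.
Difference: 9.028 − (-1.401) = 10.429 pp.

10.43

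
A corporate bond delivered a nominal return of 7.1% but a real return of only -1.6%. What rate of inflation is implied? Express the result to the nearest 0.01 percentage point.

8.84%

From (1+r_nom) = (1+r_real)(1+π), we get 1+π = (1 + 7.1%)/(1 − 1.6%) = 1.071/0.984 ≈ 1.08841.
So π ≈ 8.8415%.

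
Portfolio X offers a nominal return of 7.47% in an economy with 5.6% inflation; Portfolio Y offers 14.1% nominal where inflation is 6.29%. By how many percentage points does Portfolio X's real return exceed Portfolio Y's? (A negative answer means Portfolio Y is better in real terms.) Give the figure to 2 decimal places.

Portfolio X real return: 1.0747/1.056 − 1 = 1.771%.
Portfolio Y real return: 1.141/1.0629 − 1 = 7.348%.
Difference: 1.771 − 7.348 = -5.577 pp.

-5.58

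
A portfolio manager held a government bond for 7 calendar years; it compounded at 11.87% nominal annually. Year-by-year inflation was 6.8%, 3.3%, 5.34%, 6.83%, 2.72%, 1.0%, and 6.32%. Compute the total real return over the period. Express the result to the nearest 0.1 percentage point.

60.1%

Cumulative inflation factor: 1.068 × 1.033 × 1.0534 × 1.0683 × 1.0272 × 1.010 × 1.0632 ≈ 1.36946.
Nominal growth factor: 2.19278. Real growth factor = 2.19278 / 1.36946 ≈ 1.60120.
Total real return ≈ 60.1202%.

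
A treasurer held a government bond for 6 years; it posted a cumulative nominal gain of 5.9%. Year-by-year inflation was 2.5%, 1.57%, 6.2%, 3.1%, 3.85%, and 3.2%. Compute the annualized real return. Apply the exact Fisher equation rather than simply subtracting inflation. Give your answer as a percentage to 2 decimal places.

Cumulative inflation factor: 1.025 × 1.0157 × 1.062 × 1.031 × 1.0385 × 1.032 ≈ 1.22168.
Nominal growth factor: 1.05900. Real growth factor = 1.05900 / 1.22168 ≈ 0.86684.
Annualized: 0.86684^(1/6) − 1 ≈ -0.02354.

-2.35%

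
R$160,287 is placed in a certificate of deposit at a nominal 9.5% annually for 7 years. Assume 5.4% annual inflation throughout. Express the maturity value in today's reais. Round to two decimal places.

Nominal value at maturity: R$160,287 × (1 + 9.5%)^7 ≈ R$302,549.98.
Price-level factor over 7 years: (1 + 5.4%)^7 ≈ 1.4450546643.
The maturity value deflated by that factor is the answer in today's purchasing power.

R$209,369.23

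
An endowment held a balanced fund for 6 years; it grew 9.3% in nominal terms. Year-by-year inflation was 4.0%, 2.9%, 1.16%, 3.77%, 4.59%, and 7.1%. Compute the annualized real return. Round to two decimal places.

-2.32%

Cumulative inflation factor: 1.040 × 1.029 × 1.0116 × 1.0377 × 1.0459 × 1.071 ≈ 1.25837.
Nominal growth factor: 1.09300. Real growth factor = 1.09300 / 1.25837 ≈ 0.86858.
Annualized: 0.86858^(1/6) − 1 ≈ -0.02321.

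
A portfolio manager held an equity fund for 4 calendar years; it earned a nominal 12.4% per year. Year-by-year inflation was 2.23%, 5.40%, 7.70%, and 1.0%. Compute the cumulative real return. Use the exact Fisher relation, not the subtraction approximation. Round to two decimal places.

36.18%

Cumulative inflation factor: 1.0223 × 1.0540 × 1.0770 × 1.010 ≈ 1.17208.
Nominal growth factor: 1.59612. Real growth factor = 1.59612 / 1.17208 ≈ 1.36179.
Total real return ≈ 36.1787%.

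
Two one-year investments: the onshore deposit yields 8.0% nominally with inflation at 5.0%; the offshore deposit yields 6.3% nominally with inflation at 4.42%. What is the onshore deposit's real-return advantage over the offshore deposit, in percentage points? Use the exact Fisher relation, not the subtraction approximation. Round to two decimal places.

1.06

The onshore deposit real return: 1.080/1.050 − 1 = 2.857%.
The offshore deposit real return: 1.063/1.0442 − 1 = 1.800%.
Difference: 2.857 − 1.800 = 1.057 pp.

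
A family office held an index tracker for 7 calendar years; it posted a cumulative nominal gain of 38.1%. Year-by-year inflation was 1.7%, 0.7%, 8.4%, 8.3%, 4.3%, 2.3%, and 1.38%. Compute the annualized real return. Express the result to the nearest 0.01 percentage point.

0.86%

Cumulative inflation factor: 1.017 × 1.007 × 1.084 × 1.083 × 1.043 × 1.023 × 1.0138 ≈ 1.30053.
Nominal growth factor: 1.38100. Real growth factor = 1.38100 / 1.30053 ≈ 1.06187.
Annualized: 1.06187^(1/7) − 1 ≈ 0.00861.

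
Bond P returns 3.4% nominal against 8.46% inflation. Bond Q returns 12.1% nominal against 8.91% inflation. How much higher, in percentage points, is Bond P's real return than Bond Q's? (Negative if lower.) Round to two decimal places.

-7.59

Bond P real return: 1.034/1.0846 − 1 = -4.665%.
Bond Q real return: 1.121/1.0891 − 1 = 2.929%.
Difference: -4.665 − 2.929 = -7.594 pp.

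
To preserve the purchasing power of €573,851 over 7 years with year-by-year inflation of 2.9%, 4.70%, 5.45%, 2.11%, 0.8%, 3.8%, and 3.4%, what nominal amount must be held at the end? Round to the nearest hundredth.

€720,202.27

Cumulative price-level factor: 1.029 × 1.0470 × 1.0545 × 1.0211 × 1.008 × 1.038 × 1.034 ≈ 1.2550335656.
Multiplying €573,851 by the price-level factor gives the future nominal sum.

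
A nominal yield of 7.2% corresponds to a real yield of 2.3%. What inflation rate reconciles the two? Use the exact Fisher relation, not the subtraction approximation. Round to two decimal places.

From (1+r_nom) = (1+r_real)(1+π), we get 1+π = (1 + 7.2%)/(1 + 2.3%) = 1.072/1.023 ≈ 1.04790.
So π ≈ 4.7898%.

4.79%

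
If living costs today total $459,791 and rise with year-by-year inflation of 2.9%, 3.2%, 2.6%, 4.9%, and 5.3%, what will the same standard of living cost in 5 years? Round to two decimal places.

Cumulative price-level factor: 1.029 × 1.032 × 1.026 × 1.049 × 1.053 ≈ 1.2035005476.
Multiplying $459,791 by the price-level factor gives the future nominal sum.

$553,358.72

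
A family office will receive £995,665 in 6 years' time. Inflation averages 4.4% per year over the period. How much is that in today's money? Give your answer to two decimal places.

£768,971.51

Price-level factor over 6 years: (1 + 4.4%)^6 ≈ 1.2948008982.
Purchasing power today: £995,665 divided by that factor.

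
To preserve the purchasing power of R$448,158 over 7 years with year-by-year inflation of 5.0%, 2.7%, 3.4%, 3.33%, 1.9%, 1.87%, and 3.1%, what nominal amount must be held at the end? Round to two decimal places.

Cumulative price-level factor: 1.050 × 1.027 × 1.034 × 1.0333 × 1.019 × 1.0187 × 1.031 ≈ 1.2330647036.
The nominal amount required is R$448,158 scaled up by that factor.

R$552,607.81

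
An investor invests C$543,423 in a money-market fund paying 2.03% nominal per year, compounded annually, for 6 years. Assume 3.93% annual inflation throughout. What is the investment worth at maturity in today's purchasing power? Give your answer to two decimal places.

Nominal value at maturity: C$543,423 × (1 + 2.03%)^6 ≈ C$613,063.32.
Price-level factor over 6 years: (1 + 3.93%)^6 ≈ 1.2602176671.
The maturity value deflated by that factor is the answer in today's purchasing power.

C$486,474.15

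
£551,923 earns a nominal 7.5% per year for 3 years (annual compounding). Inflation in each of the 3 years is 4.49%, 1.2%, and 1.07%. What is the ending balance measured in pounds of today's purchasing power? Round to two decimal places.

Nominal value at maturity: £551,923 × (1 + 7.5%)^3 ≈ £685,652.22.
Price-level factor over 3 years: 1.0449 × 1.012 × 1.0107 ≈ 1.0687533952.
The maturity value deflated by that factor is the answer in today's purchasing power.

£641,543.90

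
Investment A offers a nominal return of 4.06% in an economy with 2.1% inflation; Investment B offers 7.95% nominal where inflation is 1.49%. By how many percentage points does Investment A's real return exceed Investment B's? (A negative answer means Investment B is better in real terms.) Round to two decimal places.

Investment A real return: 1.0406/1.021 − 1 = 1.920%.
Investment B real return: 1.0795/1.0149 − 1 = 6.365%.
Difference: 1.920 − 6.365 = -4.445 pp.

-4.45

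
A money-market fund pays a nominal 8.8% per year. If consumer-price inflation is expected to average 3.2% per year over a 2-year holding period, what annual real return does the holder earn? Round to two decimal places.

With constant rates the annual real return is the same each year: (1+8.8%)/(1+3.2%) − 1 = 0.05426.

5.43%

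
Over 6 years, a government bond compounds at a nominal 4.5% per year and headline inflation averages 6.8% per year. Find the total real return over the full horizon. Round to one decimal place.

The annual real rate is (1+4.5%)/(1+6.8%) − 1 = -2.1536%.
Compounded over 6 years: (1 + -0.021536)^6 − 1 ≈ -0.12245.

-12.2%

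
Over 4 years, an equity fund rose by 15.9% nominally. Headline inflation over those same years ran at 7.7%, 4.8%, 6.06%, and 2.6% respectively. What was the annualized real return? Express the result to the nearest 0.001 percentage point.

Cumulative inflation factor: 1.077 × 1.048 × 1.0606 × 1.026 ≈ 1.22822.
Nominal growth factor: 1.15900. Real growth factor = 1.15900 / 1.22822 ≈ 0.94364.
Annualized: 0.94364^(1/4) − 1 ≈ -0.01440.

-1.440%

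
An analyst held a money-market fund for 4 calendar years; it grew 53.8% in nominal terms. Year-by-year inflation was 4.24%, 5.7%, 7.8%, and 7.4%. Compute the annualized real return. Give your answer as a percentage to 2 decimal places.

4.79%

Cumulative inflation factor: 1.0424 × 1.057 × 1.078 × 1.074 ≈ 1.27565.
Nominal growth factor: 1.53800. Real growth factor = 1.53800 / 1.27565 ≈ 1.20566.
Annualized: 1.20566^(1/4) − 1 ≈ 0.04787.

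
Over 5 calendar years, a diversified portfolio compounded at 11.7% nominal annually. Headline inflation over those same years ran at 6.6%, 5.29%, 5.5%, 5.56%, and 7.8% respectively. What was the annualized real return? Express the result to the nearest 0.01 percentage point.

5.23%

Cumulative inflation factor: 1.066 × 1.0529 × 1.055 × 1.0556 × 1.078 ≈ 1.34746.
Nominal growth factor: 1.73886. Real growth factor = 1.73886 / 1.34746 ≈ 1.29048.
Annualized: 1.29048^(1/5) − 1 ≈ 0.05233.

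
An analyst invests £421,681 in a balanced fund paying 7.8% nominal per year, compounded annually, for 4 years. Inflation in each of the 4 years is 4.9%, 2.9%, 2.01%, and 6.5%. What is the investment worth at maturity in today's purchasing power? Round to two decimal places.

Nominal value at maturity: £421,681 × (1 + 7.8%)^4 ≈ £569,454.56.
Price-level factor over 4 years: 1.049 × 1.029 × 1.0201 × 1.065 ≈ 1.1726899906.
The maturity value deflated by that factor is the answer in today's purchasing power.

£485,596.85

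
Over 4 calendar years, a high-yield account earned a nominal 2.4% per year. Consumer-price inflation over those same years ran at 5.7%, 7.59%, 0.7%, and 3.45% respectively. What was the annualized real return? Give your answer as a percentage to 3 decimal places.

Cumulative inflation factor: 1.057 × 1.0759 × 1.007 × 1.0345 ≈ 1.18470.
Nominal growth factor: 1.09951. Real growth factor = 1.09951 / 1.18470 ≈ 0.92810.
Annualized: 0.92810^(1/4) − 1 ≈ -0.01848.

-1.848%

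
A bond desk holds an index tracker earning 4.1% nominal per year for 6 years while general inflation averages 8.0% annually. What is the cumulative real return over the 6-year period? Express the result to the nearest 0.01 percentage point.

The annual real rate is (1+4.1%)/(1+8.0%) − 1 = -3.6111%.
Compounded over 6 years: (1 + -0.036111)^6 − 1 ≈ -0.19802.

-19.80%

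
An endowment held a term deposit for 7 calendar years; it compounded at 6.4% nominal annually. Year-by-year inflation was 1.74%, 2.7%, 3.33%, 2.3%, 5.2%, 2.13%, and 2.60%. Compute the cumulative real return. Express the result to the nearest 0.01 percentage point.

Cumulative inflation factor: 1.0174 × 1.027 × 1.0333 × 1.023 × 1.052 × 1.0213 × 1.0260 ≈ 1.21753.
Nominal growth factor: 1.54380. Real growth factor = 1.54380 / 1.21753 ≈ 1.26798.
Total real return ≈ 26.7975%.

26.80%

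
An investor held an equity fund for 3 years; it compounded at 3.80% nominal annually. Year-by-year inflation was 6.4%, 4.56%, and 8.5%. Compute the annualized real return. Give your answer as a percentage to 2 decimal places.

-2.51%

Cumulative inflation factor: 1.064 × 1.0456 × 1.085 ≈ 1.20708.
Nominal growth factor: 1.11839. Real growth factor = 1.11839 / 1.20708 ≈ 0.92652.
Annualized: 0.92652^(1/3) − 1 ≈ -0.02512.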